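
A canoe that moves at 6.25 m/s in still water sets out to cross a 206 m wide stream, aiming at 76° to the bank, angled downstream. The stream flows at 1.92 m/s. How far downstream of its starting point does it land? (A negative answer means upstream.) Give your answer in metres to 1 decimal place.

Perpendicular speed = 6.064 m/s; crossing time = 206 / 6.064 = 33.969 s.
Net downstream speed = 3.432 m/s.
Drift = 3.432 × 33.969 = 116.582 m (downstream).

116.6 m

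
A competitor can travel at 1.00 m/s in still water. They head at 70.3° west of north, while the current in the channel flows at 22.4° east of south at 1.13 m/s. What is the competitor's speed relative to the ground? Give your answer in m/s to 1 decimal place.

0.9 m/s

Taking east as x and north as y: velocity relative to the water = (-0.941, 0.337) m/s; the water relative to ground = (0.431, -1.045) m/s.
Velocity relative to ground = (-0.941, 0.337) + (0.431, -1.045) = (-0.511, -0.708) m/s.
Speed = |(-0.511, -0.708)| = 0.873 m/s.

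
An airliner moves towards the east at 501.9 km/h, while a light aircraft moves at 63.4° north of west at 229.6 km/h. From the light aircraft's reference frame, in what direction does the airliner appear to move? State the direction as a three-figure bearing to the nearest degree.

Taking east as x and north as y: airliner velocity = (501.900, 0.000) km/h; light aircraft velocity = (-102.805, 205.298) km/h.
Velocity of airliner relative to light aircraft = (501.900, 0.000) − (-102.805, 205.298) = (604.705, -205.298) km/h.
Bearing = atan2(604.71, -205.30) = 108.75° clockwise from north.

109°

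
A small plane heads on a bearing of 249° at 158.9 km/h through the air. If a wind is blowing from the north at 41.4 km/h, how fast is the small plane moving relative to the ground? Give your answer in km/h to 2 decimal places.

177.98 km/h

Taking east as x and north as y: velocity relative to the air = (-148.346, -56.945) km/h; the air relative to ground = (0.000, -41.400) km/h.
Velocity relative to ground = (-148.346, -56.945) + (0.000, -41.400) = (-148.346, -98.345) km/h.
Speed = |(-148.346, -98.345)| = 177.984 km/h.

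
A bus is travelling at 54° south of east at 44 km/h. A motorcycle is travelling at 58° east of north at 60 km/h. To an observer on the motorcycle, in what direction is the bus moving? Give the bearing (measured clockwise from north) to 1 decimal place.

Taking east as x and north as y: bus velocity = (25.863, -35.597) km/h; motorcycle velocity = (50.883, 31.795) km/h.
Velocity of bus relative to motorcycle = (25.863, -35.597) − (50.883, 31.795) = (-25.020, -67.392) km/h.
Bearing = atan2(-25.02, -67.39) = 200.37° clockwise from north.

200.4°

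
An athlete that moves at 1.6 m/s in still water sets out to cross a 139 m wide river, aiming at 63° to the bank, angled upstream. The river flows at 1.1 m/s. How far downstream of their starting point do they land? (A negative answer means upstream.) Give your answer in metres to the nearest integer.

Perpendicular speed = 1.426 m/s; crossing time = 139 / 1.426 = 97.502 s.
Net downstream speed = 0.374 m/s.
Drift = 0.374 × 97.502 = 36.428 m (downstream).

36 m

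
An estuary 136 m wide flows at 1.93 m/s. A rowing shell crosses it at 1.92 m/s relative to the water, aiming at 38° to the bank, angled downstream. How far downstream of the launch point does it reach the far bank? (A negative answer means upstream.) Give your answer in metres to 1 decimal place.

396.1 m

Perpendicular speed = 1.182 m/s; crossing time = 136 / 1.182 = 115.052 s.
Net downstream speed = 3.443 m/s.
Drift = 3.443 × 115.052 = 396.123 m (downstream).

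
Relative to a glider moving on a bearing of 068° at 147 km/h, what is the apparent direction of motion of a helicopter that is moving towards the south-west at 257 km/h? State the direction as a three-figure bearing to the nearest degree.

Taking east as x and north as y: helicopter velocity = (-181.726, -181.726) km/h; glider velocity = (136.296, 55.067) km/h.
Velocity of helicopter relative to glider = (-181.726, -181.726) − (136.296, 55.067) = (-318.022, -236.794) km/h.
Bearing = atan2(-318.02, -236.79) = 233.33° clockwise from north.

233°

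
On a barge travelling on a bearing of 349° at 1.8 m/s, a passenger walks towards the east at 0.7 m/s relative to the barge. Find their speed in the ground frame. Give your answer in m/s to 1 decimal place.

Taking east as x and north as y: barge velocity = (-0.343, 1.767) m/s; passenger velocity relative to barge = (0.700, 0.000) m/s.
Velocity relative to ground = (-0.343, 1.767) + (0.700, 0.000) = (0.357, 1.767) m/s.
Speed = |(0.357, 1.767)| = 1.803 m/s.

1.8 m/s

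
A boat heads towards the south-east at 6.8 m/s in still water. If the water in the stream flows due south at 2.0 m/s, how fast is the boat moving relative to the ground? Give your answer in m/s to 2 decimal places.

Taking east as x and north as y: velocity relative to the water = (4.808, -4.808) m/s; the water relative to ground = (0.000, -2.000) m/s.
Velocity relative to ground = (4.808, -4.808) + (0.000, -2.000) = (4.808, -6.808) m/s.
Speed = |(4.808, -6.808)| = 8.335 m/s.

8.34 m/s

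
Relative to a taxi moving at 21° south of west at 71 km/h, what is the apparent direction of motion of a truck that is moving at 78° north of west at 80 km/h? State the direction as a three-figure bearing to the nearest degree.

026°

Taking east as x and north as y: truck velocity = (-16.633, 78.252) km/h; taxi velocity = (-66.284, -25.444) km/h.
Velocity of truck relative to taxi = (-16.633, 78.252) − (-66.284, -25.444) = (49.651, 103.696) km/h.
Bearing = atan2(49.65, 103.70) = 25.59° clockwise from north.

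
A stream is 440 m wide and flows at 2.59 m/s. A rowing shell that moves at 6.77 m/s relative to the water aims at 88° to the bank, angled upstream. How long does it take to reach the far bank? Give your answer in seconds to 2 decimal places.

The component of the rowing shell's velocity perpendicular to the bank is 6.77 × sin 88° = 6.766 m/s.
Only the cross-stream component determines the crossing time; the current contributes nothing perpendicular to the bank.
Time = 440 / 6.766 = 65.032 s.

65.03 s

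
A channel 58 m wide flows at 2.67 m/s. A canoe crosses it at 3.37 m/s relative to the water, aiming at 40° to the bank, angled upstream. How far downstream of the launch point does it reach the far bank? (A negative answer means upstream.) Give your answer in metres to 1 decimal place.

Perpendicular speed = 2.166 m/s; crossing time = 58 / 2.166 = 26.775 s.
Net downstream speed = 0.088 m/s.
Drift = 0.088 × 26.775 = 2.368 m (downstream).

2.4 m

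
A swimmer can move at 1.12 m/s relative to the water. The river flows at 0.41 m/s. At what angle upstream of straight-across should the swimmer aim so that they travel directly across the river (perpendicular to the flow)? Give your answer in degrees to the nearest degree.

21°

To cancel the current, the upstream component of the swimmer's velocity must equal the flow: 1.12 sin θ = 0.41.
sin θ = 0.41 / 1.12 = 0.3661.
θ = arcsin(0.3661) = 21.474°.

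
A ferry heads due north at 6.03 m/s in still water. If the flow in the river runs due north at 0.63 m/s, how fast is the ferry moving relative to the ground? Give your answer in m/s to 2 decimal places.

6.66 m/s

Taking east as x and north as y: velocity relative to the water = (0.000, 6.030) m/s; the water relative to ground = (0.000, 0.630) m/s.
Velocity relative to ground = (0.000, 6.030) + (0.000, 0.630) = (0.000, 6.660) m/s.
Speed = |(0.000, 6.660)| = 6.660 m/s.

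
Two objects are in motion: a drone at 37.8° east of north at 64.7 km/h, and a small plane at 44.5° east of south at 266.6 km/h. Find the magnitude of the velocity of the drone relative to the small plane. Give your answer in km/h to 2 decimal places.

282.64 km/h

Taking east as x and north as y: drone velocity = (39.655, 51.123) km/h; small plane velocity = (186.862, -190.153) km/h.
Velocity of drone relative to small plane = (39.655, 51.123) − (186.862, -190.153) = (-147.207, 241.276) km/h.
Magnitude = |(-147.207, 241.276)| = 282.637 km/h.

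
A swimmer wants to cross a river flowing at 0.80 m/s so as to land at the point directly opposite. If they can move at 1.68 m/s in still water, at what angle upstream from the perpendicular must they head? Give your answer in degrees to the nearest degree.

28°

To cancel the current, the upstream component of the swimmer's velocity must equal the flow: 1.68 sin θ = 0.80.
sin θ = 0.80 / 1.68 = 0.4762.
θ = arcsin(0.4762) = 28.437°.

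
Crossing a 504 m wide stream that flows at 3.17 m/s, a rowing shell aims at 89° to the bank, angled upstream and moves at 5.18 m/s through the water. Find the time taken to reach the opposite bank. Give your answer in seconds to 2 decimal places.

The component of the rowing shell's velocity perpendicular to the bank is 5.18 × sin 89° = 5.179 m/s.
Only the cross-stream component determines the crossing time; the current contributes nothing perpendicular to the bank.
Time = 504 / 5.179 = 97.312 s.

97.31 s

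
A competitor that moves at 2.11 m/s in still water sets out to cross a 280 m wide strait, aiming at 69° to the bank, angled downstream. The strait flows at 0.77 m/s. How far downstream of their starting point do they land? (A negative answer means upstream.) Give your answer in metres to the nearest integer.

217 m

Perpendicular speed = 1.970 m/s; crossing time = 280 / 1.970 = 142.142 s.
Net downstream speed = 1.526 m/s.
Drift = 1.526 × 142.142 = 216.932 m (downstream).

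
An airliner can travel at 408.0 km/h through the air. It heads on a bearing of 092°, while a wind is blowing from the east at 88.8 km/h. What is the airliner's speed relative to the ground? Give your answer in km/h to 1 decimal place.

319.3 km/h

Taking east as x and north as y: velocity relative to the air = (407.751, -14.239) km/h; the air relative to ground = (-88.800, 0.000) km/h.
Velocity relative to ground = (407.751, -14.239) + (-88.800, 0.000) = (318.951, -14.239) km/h.
Speed = |(318.951, -14.239)| = 319.269 km/h.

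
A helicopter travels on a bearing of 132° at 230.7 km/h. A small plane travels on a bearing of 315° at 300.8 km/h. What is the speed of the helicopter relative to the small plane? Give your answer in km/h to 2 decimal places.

Taking east as x and north as y: helicopter velocity = (171.444, -154.368) km/h; small plane velocity = (-212.698, 212.698) km/h.
Velocity of helicopter relative to small plane = (171.444, -154.368) − (-212.698, 212.698) = (384.141, -367.066) km/h.
Magnitude = |(384.141, -367.066)| = 531.321 km/h.

531.32 km/h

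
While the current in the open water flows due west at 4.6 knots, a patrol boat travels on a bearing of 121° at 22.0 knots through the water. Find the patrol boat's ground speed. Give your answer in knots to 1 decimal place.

Taking east as x and north as y: velocity relative to the water = (18.858, -11.331) knots; the water relative to ground = (-4.600, 0.000) knots.
Velocity relative to ground = (18.858, -11.331) + (-4.600, 0.000) = (14.258, -11.331) knots.
Speed = |(14.258, -11.331)| = 18.212 knots.

18.2 knots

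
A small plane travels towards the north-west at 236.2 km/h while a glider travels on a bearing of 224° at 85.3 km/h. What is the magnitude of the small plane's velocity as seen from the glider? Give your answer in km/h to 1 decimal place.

Taking east as x and north as y: small plane velocity = (-167.019, 167.019) km/h; glider velocity = (-59.254, -61.360) km/h.
Velocity of small plane relative to glider = (-167.019, 167.019) − (-59.254, -61.360) = (-107.764, 228.378) km/h.
Magnitude = |(-107.764, 228.378)| = 252.527 km/h.

252.5 km/h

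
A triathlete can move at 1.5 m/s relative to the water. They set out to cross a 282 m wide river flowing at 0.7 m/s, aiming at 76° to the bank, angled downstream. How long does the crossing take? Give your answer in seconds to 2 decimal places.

193.76 s

The component of the triathlete's velocity perpendicular to the bank is 1.5 × sin 76° = 1.455 m/s.
The flow acts along the bank and has no component across it.
Time = 282 / 1.455 = 193.755 s.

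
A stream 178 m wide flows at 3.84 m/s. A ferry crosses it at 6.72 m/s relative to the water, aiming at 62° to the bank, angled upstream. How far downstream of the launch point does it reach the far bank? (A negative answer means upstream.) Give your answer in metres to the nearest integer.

21 m

Perpendicular speed = 5.933 m/s; crossing time = 178 / 5.933 = 30.000 s.
Net downstream speed = 0.685 m/s.
Drift = 0.685 × 30.000 = 20.554 m (downstream).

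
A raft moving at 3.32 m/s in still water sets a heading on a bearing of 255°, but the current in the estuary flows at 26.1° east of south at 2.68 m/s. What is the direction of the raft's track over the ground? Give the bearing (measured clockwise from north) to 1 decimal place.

Taking east as x and north as y: velocity relative to the water = (-3.207, -0.859) m/s; the water relative to ground = (1.179, -2.407) m/s.
Velocity relative to ground = (-3.207, -0.859) + (1.179, -2.407) = (-2.028, -3.266) m/s.
Bearing = atan2(-2.03, -3.27) = 211.84° clockwise from north.

211.8°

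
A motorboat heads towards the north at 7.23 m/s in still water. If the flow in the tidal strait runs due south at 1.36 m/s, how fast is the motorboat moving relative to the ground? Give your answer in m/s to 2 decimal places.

Taking east as x and north as y: velocity relative to the water = (0.000, 7.230) m/s; the water relative to ground = (0.000, -1.360) m/s.
Velocity relative to ground = (0.000, 7.230) + (0.000, -1.360) = (0.000, 5.870) m/s.
Speed = |(0.000, 5.870)| = 5.870 m/s.

5.87 m/s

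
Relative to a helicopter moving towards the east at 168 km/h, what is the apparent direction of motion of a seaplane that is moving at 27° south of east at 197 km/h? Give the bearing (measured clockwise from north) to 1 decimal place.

Taking east as x and north as y: seaplane velocity = (175.528, -89.436) km/h; helicopter velocity = (168.000, 0.000) km/h.
Velocity of seaplane relative to helicopter = (175.528, -89.436) − (168.000, 0.000) = (7.528, -89.436) km/h.
Bearing = atan2(7.53, -89.44) = 175.19° clockwise from north.

175.2°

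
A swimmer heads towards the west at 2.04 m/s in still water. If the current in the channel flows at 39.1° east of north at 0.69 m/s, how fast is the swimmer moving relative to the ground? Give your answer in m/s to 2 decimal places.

1.69 m/s

Taking east as x and north as y: velocity relative to the water = (-2.040, 0.000) m/s; the water relative to ground = (0.435, 0.535) m/s.
Velocity relative to ground = (-2.040, 0.000) + (0.435, 0.535) = (-1.605, 0.535) m/s.
Speed = |(-1.605, 0.535)| = 1.692 m/s.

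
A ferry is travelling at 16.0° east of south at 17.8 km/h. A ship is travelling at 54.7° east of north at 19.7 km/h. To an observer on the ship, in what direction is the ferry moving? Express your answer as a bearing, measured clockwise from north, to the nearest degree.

Taking east as x and north as y: ferry velocity = (4.906, -17.110) km/h; ship velocity = (16.078, 11.384) km/h.
Velocity of ferry relative to ship = (4.906, -17.110) − (16.078, 11.384) = (-11.172, -28.494) km/h.
Bearing = atan2(-11.17, -28.49) = 201.41° clockwise from north.

201°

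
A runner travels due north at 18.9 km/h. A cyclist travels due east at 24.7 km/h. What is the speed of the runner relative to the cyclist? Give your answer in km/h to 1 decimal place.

31.1 km/h

Taking east as x and north as y: runner velocity = (0.000, 18.900) km/h; cyclist velocity = (24.700, 0.000) km/h.
Velocity of runner relative to cyclist = (0.000, 18.900) − (24.700, 0.000) = (-24.700, 18.900) km/h.
Magnitude = |(-24.700, 18.900)| = 31.101 km/h.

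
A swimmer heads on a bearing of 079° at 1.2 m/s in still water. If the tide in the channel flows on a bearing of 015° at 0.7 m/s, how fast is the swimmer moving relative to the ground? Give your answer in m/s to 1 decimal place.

Taking east as x and north as y: velocity relative to the water = (1.178, 0.229) m/s; the water relative to ground = (0.181, 0.676) m/s.
Velocity relative to ground = (1.178, 0.229) + (0.181, 0.676) = (1.359, 0.905) m/s.
Speed = |(1.359, 0.905)| = 1.633 m/s.

1.6 m/s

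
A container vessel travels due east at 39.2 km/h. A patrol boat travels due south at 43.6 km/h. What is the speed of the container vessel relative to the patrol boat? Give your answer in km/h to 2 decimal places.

Taking east as x and north as y: container vessel velocity = (39.200, 0.000) km/h; patrol boat velocity = (0.000, -43.600) km/h.
Velocity of container vessel relative to patrol boat = (39.200, 0.000) − (0.000, -43.600) = (39.200, 43.600) km/h.
Magnitude = |(39.200, 43.600)| = 58.631 km/h.

58.63 km/h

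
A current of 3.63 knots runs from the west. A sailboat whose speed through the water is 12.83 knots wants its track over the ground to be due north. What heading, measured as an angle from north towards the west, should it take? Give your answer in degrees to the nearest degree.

The current pushes perpendicular to the desired track; the heading must have a component into the current equal to 3.63 knots: 12.83 sin θ = 3.63.
sin θ = 0.2829, so θ = 16.435°.

16°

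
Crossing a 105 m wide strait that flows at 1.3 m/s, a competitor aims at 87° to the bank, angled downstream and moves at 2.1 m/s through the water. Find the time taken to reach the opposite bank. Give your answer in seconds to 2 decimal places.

50.07 s

The component of the competitor's velocity perpendicular to the bank is 2.1 × sin 87° = 2.097 m/s.
The current is parallel to the bank, so it does not affect the crossing time.
Time = 105 / 2.097 = 50.069 s.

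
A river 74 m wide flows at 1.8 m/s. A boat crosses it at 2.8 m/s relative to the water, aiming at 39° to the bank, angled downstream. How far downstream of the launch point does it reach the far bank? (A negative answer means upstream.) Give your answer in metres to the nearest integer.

167 m

Perpendicular speed = 1.762 m/s; crossing time = 74 / 1.762 = 41.995 s.
Net downstream speed = 3.976 m/s.
Drift = 3.976 × 41.995 = 166.974 m (downstream).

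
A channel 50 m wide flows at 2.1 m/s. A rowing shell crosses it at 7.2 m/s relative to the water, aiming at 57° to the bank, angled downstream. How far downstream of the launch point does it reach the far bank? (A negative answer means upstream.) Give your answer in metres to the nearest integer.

50 m

Perpendicular speed = 6.038 m/s; crossing time = 50 / 6.038 = 8.280 s.
Net downstream speed = 6.021 m/s.
Drift = 6.021 × 8.280 = 49.859 m (downstream).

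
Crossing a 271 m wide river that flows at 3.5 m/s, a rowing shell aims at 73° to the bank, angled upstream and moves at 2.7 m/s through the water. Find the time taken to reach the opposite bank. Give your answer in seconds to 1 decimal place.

105.0 s

The component of the rowing shell's velocity perpendicular to the bank is 2.7 × sin 73° = 2.582 m/s.
The flow acts along the bank and has no component across it.
Time = 271 / 2.582 = 104.956 s.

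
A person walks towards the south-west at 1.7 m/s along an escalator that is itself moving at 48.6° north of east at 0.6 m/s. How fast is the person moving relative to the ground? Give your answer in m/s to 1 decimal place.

1.1 m/s

Taking east as x and north as y: escalator velocity = (0.397, 0.450) m/s; person velocity relative to escalator = (-1.202, -1.202) m/s.
Velocity relative to ground = (0.397, 0.450) + (-1.202, -1.202) = (-0.805, -0.752) m/s.
Speed = |(-0.805, -0.752)| = 1.102 m/s.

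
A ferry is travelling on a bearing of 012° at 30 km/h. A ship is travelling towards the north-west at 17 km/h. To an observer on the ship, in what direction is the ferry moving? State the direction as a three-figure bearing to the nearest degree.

047°

Taking east as x and north as y: ferry velocity = (6.237, 29.344) km/h; ship velocity = (-12.021, 12.021) km/h.
Velocity of ferry relative to ship = (6.237, 29.344) − (-12.021, 12.021) = (18.258, 17.324) km/h.
Bearing = atan2(18.26, 17.32) = 46.50° clockwise from north.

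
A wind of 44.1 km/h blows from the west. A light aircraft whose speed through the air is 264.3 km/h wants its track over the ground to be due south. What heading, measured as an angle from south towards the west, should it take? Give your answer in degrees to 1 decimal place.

The wind pushes perpendicular to the desired track; the heading must have a component into the wind equal to 44.1 km/h: 264.3 sin θ = 44.1.
sin θ = 0.1669, so θ = 9.605°.

9.6°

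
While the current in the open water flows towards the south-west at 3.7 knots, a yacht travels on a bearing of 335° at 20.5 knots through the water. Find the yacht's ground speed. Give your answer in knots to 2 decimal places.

19.55 knots

Taking east as x and north as y: velocity relative to the water = (-8.664, 18.579) knots; the water relative to ground = (-2.616, -2.616) knots.
Velocity relative to ground = (-8.664, 18.579) + (-2.616, -2.616) = (-11.280, 15.963) knots.
Speed = |(-11.280, 15.963)| = 19.546 knots.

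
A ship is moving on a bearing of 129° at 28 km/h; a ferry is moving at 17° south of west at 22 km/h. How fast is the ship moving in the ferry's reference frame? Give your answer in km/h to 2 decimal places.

44.24 km/h

Taking east as x and north as y: ship velocity = (21.760, -17.621) km/h; ferry velocity = (-21.039, -6.432) km/h.
Velocity of ship relative to ferry = (21.760, -17.621) − (-21.039, -6.432) = (42.799, -11.189) km/h.
Magnitude = |(42.799, -11.189)| = 44.237 km/h.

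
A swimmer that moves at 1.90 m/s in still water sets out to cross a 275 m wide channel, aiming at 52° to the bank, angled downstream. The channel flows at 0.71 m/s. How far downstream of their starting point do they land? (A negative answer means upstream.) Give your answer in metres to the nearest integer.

345 m

Perpendicular speed = 1.497 m/s; crossing time = 275 / 1.497 = 183.674 s.
Net downstream speed = 1.880 m/s.
Drift = 1.880 × 183.674 = 345.262 m (downstream).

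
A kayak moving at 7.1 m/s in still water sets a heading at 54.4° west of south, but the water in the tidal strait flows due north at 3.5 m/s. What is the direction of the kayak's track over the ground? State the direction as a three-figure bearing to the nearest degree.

Taking east as x and north as y: velocity relative to the water = (-5.773, -4.133) m/s; the water relative to ground = (0.000, 3.500) m/s.
Velocity relative to ground = (-5.773, -4.133) + (0.000, 3.500) = (-5.773, -0.633) m/s.
Bearing = atan2(-5.77, -0.63) = 263.74° clockwise from north.

264°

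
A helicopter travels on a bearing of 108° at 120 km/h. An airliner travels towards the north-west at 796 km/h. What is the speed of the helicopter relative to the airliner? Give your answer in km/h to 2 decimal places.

904.56 km/h

Taking east as x and north as y: helicopter velocity = (114.127, -37.082) km/h; airliner velocity = (-562.857, 562.857) km/h.
Velocity of helicopter relative to airliner = (114.127, -37.082) − (-562.857, 562.857) = (676.984, -599.939) km/h.
Magnitude = |(676.984, -599.939)| = 904.563 km/h.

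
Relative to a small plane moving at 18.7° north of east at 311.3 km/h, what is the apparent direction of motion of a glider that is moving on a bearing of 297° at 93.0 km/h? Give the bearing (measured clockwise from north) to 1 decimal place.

Taking east as x and north as y: glider velocity = (-82.864, 42.221) km/h; small plane velocity = (294.867, 99.807) km/h.
Velocity of glider relative to small plane = (-82.864, 42.221) − (294.867, 99.807) = (-377.730, -57.586) km/h.
Bearing = atan2(-377.73, -57.59) = 261.33° clockwise from north.

261.3°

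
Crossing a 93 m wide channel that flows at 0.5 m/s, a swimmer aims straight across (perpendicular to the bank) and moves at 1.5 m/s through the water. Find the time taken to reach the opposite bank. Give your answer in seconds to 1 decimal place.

62.0 s

The component of the swimmer's velocity perpendicular to the bank is 1.5 m/s.
Only the cross-stream component determines the crossing time; the current contributes nothing perpendicular to the bank.
Time = 93 / 1.500 = 62.000 s.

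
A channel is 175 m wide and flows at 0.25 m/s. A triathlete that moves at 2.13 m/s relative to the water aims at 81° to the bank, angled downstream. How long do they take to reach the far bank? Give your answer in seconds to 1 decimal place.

The component of the triathlete's velocity perpendicular to the bank is 2.13 × sin 81° = 2.104 m/s.
The flow acts along the bank and has no component across it.
Time = 175 / 2.104 = 83.184 s.

83.2 s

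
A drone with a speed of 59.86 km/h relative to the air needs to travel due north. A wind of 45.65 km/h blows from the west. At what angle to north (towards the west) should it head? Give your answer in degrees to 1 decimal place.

49.7°

The wind pushes perpendicular to the desired track; the heading must have a component into the wind equal to 45.65 km/h: 59.86 sin θ = 45.65.
sin θ = 0.7626, so θ = 49.695°.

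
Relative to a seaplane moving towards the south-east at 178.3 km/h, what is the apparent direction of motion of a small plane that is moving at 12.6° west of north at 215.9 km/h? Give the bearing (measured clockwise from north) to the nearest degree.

Taking east as x and north as y: small plane velocity = (-47.097, 210.700) km/h; seaplane velocity = (126.077, -126.077) km/h.
Velocity of small plane relative to seaplane = (-47.097, 210.700) − (126.077, -126.077) = (-173.174, 336.778) km/h.
Bearing = atan2(-173.17, 336.78) = 332.79° clockwise from north.

333°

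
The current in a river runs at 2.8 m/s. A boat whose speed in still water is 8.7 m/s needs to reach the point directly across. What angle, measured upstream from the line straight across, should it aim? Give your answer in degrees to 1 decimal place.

18.8°

To cancel the current, the upstream component of the boat's velocity must equal the flow: 8.7 sin θ = 2.8.
sin θ = 2.8 / 8.7 = 0.3218.
θ = arcsin(0.3218) = 18.774°.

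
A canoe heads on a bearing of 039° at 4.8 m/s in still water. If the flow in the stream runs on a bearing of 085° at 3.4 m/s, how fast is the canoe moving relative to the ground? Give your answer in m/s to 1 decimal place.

Taking east as x and north as y: velocity relative to the water = (3.021, 3.730) m/s; the water relative to ground = (3.387, 0.296) m/s.
Velocity relative to ground = (3.021, 3.730) + (3.387, 0.296) = (6.408, 4.027) m/s.
Speed = |(6.408, 4.027)| = 7.568 m/s.

7.6 m/s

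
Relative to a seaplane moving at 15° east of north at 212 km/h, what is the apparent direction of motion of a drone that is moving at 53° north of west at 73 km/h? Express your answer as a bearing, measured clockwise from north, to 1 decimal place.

Taking east as x and north as y: drone velocity = (-43.932, 58.300) km/h; seaplane velocity = (54.870, 204.776) km/h.
Velocity of drone relative to seaplane = (-43.932, 58.300) − (54.870, 204.776) = (-98.802, -146.476) km/h.
Bearing = atan2(-98.80, -146.48) = 214.00° clockwise from north.

214.0°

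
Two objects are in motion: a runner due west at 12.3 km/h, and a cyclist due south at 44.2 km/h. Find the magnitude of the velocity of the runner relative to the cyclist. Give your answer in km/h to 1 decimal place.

45.9 km/h

Taking east as x and north as y: runner velocity = (-12.300, 0.000) km/h; cyclist velocity = (0.000, -44.200) km/h.
Velocity of runner relative to cyclist = (-12.300, 0.000) − (0.000, -44.200) = (-12.300, 44.200) km/h.
Magnitude = |(-12.300, 44.200)| = 45.880 km/h.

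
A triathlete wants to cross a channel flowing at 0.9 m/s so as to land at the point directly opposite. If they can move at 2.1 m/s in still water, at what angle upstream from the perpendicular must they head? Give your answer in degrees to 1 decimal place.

To cancel the current, the upstream component of the triathlete's velocity must equal the flow: 2.1 sin θ = 0.9.
sin θ = 0.9 / 2.1 = 0.4286.
θ = arcsin(0.4286) = 25.377°.

25.4°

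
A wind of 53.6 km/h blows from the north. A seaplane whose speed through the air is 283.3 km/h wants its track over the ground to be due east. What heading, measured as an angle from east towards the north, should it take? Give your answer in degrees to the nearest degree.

The wind pushes perpendicular to the desired track; the heading must have a component into the wind equal to 53.6 km/h: 283.3 sin θ = 53.6.
sin θ = 0.1892, so θ = 10.906°.

11°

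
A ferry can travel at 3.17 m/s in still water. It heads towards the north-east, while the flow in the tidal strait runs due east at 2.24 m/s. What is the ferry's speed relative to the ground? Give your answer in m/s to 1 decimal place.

Taking east as x and north as y: velocity relative to the water = (2.242, 2.242) m/s; the water relative to ground = (2.240, 0.000) m/s.
Velocity relative to ground = (2.242, 2.242) + (2.240, 0.000) = (4.482, 2.242) m/s.
Speed = |(4.482, 2.242)| = 5.011 m/s.

5.0 m/s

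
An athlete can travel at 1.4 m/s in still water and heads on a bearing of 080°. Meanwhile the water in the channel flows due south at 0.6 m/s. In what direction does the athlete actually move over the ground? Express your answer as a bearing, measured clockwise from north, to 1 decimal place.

Taking east as x and north as y: velocity relative to the water = (1.379, 0.243) m/s; the water relative to ground = (0.000, -0.600) m/s.
Velocity relative to ground = (1.379, 0.243) + (0.000, -0.600) = (1.379, -0.357) m/s.
Bearing = atan2(1.38, -0.36) = 104.51° clockwise from north.

104.5°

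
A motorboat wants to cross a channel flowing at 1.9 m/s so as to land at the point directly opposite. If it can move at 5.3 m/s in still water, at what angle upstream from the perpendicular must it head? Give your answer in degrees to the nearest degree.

21°

To cancel the current, the upstream component of the motorboat's velocity must equal the flow: 5.3 sin θ = 1.9.
sin θ = 1.9 / 5.3 = 0.3585.
θ = arcsin(0.3585) = 21.008°.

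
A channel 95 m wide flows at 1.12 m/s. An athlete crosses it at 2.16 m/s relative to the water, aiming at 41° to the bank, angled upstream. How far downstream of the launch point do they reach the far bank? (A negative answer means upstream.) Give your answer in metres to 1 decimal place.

Perpendicular speed = 1.417 m/s; crossing time = 95 / 1.417 = 67.039 s.
Net downstream speed = -0.510 m/s.
Drift = -0.510 × 67.039 = -34.201 m (upstream).

-34.2 m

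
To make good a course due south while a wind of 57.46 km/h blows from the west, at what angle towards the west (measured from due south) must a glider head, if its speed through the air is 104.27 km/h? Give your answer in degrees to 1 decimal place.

33.4°

The wind pushes perpendicular to the desired track; the heading must have a component into the wind equal to 57.46 km/h: 104.27 sin θ = 57.46.
sin θ = 0.5511, so θ = 33.440°.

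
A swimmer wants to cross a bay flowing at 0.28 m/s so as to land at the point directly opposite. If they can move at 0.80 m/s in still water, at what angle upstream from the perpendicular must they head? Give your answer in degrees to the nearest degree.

20°

To cancel the current, the upstream component of the swimmer's velocity must equal the flow: 0.80 sin θ = 0.28.
sin θ = 0.28 / 0.80 = 0.3500.
θ = arcsin(0.3500) = 20.487°.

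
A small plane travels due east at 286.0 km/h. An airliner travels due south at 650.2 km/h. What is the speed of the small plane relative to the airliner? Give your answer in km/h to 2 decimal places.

710.32 km/h

Taking east as x and north as y: small plane velocity = (286.000, 0.000) km/h; airliner velocity = (0.000, -650.200) km/h.
Velocity of small plane relative to airliner = (286.000, 0.000) − (0.000, -650.200) = (286.000, 650.200) km/h.
Magnitude = |(286.000, 650.200)| = 710.321 km/h.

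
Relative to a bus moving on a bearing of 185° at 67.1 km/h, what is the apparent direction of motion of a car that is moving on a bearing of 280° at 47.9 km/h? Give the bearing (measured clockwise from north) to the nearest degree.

Taking east as x and north as y: car velocity = (-47.172, 8.318) km/h; bus velocity = (-5.848, -66.845) km/h.
Velocity of car relative to bus = (-47.172, 8.318) − (-5.848, -66.845) = (-41.324, 75.162) km/h.
Bearing = atan2(-41.32, 75.16) = 331.20° clockwise from north.

331°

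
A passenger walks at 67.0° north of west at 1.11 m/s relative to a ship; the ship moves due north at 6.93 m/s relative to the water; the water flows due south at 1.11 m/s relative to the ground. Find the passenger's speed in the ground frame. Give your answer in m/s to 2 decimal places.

6.86 m/s

In east/north components (m/s): passenger relative to ship = (-0.434, 1.022); ship relative to water = (0.000, 6.930); water relative to ground = (0.000, -1.110).
Sum = (-0.434, 6.842) m/s.
Speed = |(-0.434, 6.842)| = 6.855 m/s.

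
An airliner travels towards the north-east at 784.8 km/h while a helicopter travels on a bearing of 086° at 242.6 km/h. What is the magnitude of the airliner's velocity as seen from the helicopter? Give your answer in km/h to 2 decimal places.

622.40 km/h

Taking east as x and north as y: airliner velocity = (554.937, 554.937) km/h; helicopter velocity = (242.009, 16.923) km/h.
Velocity of airliner relative to helicopter = (554.937, 554.937) − (242.009, 16.923) = (312.928, 538.014) km/h.
Magnitude = |(312.928, 538.014)| = 622.402 km/h.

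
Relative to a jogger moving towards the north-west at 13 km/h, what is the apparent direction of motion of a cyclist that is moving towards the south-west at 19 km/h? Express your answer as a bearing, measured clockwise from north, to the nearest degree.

191°

Taking east as x and north as y: cyclist velocity = (-13.435, -13.435) km/h; jogger velocity = (-9.192, 9.192) km/h.
Velocity of cyclist relative to jogger = (-13.435, -13.435) − (-9.192, 9.192) = (-4.243, -22.627) km/h.
Bearing = atan2(-4.24, -22.63) = 190.62° clockwise from north.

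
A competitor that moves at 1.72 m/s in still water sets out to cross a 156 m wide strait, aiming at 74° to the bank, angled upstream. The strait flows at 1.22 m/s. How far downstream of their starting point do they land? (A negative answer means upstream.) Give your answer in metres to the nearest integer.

70 m

Perpendicular speed = 1.653 m/s; crossing time = 156 / 1.653 = 94.353 s.
Net downstream speed = 0.746 m/s.
Drift = 0.746 × 94.353 = 70.378 m (downstream).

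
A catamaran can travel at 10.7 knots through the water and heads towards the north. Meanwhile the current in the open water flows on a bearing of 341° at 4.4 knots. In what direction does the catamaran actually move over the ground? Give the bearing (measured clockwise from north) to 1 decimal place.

Taking east as x and north as y: velocity relative to the water = (0.000, 10.700) knots; the water relative to ground = (-1.432, 4.160) knots.
Velocity relative to ground = (0.000, 10.700) + (-1.432, 4.160) = (-1.432, 14.860) knots.
Bearing = atan2(-1.43, 14.86) = 354.49° clockwise from north.

354.5°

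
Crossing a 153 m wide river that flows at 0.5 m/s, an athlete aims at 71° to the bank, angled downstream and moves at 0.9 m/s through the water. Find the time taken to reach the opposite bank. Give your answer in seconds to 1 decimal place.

The component of the athlete's velocity perpendicular to the bank is 0.9 × sin 71° = 0.851 m/s.
Only the cross-stream component determines the crossing time; the current contributes nothing perpendicular to the bank.
Time = 153 / 0.851 = 179.796 s.

179.8 s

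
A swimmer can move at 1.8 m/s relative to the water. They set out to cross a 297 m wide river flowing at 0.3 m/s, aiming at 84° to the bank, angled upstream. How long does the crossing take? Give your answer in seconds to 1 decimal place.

The component of the swimmer's velocity perpendicular to the bank is 1.8 × sin 84° = 1.790 m/s.
The flow acts along the bank and has no component across it.
Time = 297 / 1.790 = 165.909 s.

165.9 s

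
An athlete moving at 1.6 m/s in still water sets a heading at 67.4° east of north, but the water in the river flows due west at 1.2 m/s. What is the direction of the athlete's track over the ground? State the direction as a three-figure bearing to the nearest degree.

Taking east as x and north as y: velocity relative to the water = (1.477, 0.615) m/s; the water relative to ground = (-1.200, 0.000) m/s.
Velocity relative to ground = (1.477, 0.615) + (-1.200, 0.000) = (0.277, 0.615) m/s.
Bearing = atan2(0.28, 0.61) = 24.26° clockwise from north.

024°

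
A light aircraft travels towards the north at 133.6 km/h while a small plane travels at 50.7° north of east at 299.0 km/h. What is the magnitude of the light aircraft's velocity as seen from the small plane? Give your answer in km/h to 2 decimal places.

213.13 km/h

Taking east as x and north as y: light aircraft velocity = (0.000, 133.600) km/h; small plane velocity = (189.381, 231.378) km/h.
Velocity of light aircraft relative to small plane = (0.000, 133.600) − (189.381, 231.378) = (-189.381, -97.778) km/h.
Magnitude = |(-189.381, -97.778)| = 213.133 km/h.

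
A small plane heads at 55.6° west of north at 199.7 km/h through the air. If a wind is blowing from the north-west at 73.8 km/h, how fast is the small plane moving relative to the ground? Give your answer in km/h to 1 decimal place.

Taking east as x and north as y: velocity relative to the air = (-164.775, 112.824) km/h; the air relative to ground = (52.184, -52.184) km/h.
Velocity relative to ground = (-164.775, 112.824) + (52.184, -52.184) = (-112.591, 60.639) km/h.
Speed = |(-112.591, 60.639)| = 127.882 km/h.

127.9 km/h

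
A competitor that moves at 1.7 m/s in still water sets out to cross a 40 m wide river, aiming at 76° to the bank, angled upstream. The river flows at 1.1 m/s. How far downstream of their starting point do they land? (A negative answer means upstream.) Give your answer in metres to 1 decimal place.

Perpendicular speed = 1.650 m/s; crossing time = 40 / 1.650 = 24.250 s.
Net downstream speed = 0.689 m/s.
Drift = 0.689 × 24.250 = 16.702 m (downstream).

16.7 m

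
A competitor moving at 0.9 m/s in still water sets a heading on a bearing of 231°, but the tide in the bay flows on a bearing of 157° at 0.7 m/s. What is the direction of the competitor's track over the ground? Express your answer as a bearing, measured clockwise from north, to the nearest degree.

199°

Taking east as x and north as y: velocity relative to the water = (-0.699, -0.566) m/s; the water relative to ground = (0.274, -0.644) m/s.
Velocity relative to ground = (-0.699, -0.566) + (0.274, -0.644) = (-0.426, -1.211) m/s.
Bearing = atan2(-0.43, -1.21) = 199.38° clockwise from north.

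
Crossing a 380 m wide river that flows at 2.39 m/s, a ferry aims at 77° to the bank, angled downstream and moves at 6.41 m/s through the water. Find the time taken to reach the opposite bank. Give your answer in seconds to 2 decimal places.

60.84 s

The component of the ferry's velocity perpendicular to the bank is 6.41 × sin 77° = 6.246 m/s.
The flow acts along the bank and has no component across it.
Time = 380 / 6.246 = 60.842 s.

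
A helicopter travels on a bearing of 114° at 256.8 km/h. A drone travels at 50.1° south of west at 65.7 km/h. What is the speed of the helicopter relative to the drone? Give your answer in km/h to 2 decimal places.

Taking east as x and north as y: helicopter velocity = (234.598, -104.450) km/h; drone velocity = (-42.143, -50.403) km/h.
Velocity of helicopter relative to drone = (234.598, -104.450) − (-42.143, -50.403) = (276.742, -54.047) km/h.
Magnitude = |(276.742, -54.047)| = 281.970 km/h.

281.97 km/h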